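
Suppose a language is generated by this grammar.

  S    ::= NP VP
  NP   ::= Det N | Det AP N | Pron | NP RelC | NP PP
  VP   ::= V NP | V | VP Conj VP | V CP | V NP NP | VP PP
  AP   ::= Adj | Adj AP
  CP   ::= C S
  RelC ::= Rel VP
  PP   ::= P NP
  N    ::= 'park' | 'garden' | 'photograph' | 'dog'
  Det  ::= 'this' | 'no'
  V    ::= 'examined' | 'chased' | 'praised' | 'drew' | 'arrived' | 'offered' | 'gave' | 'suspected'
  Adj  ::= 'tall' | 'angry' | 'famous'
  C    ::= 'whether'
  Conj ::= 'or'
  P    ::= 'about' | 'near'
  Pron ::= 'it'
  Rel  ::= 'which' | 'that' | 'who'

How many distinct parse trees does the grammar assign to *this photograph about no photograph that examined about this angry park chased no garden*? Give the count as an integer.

Two of the 5 distinct bracketings:
[S [NP [NP [NP [Det this] [N photograph]] [PP [P about] [NP [Det no] [N photograph]]]] [RelC [Rel that] [VP [VP [V examined]] [PP [P about] [NP [Det this] [AP [Adj angry]] [N park]]]]]] [VP [V chased] [NP [Det no] [N garden]]]]
[S [NP [NP [Det this] [N photograph]] [PP [P about] [NP [NP [Det no] [N photograph]] [RelC [Rel that] [VP [VP [V examined]] [PP [P about] [NP [Det this] [AP [Adj angry]] [N park]]]]]]]] [VP [V chased] [NP [Det no] [N garden]]]]
The trees differ in how a recursive rule is bracketed over the same span.

5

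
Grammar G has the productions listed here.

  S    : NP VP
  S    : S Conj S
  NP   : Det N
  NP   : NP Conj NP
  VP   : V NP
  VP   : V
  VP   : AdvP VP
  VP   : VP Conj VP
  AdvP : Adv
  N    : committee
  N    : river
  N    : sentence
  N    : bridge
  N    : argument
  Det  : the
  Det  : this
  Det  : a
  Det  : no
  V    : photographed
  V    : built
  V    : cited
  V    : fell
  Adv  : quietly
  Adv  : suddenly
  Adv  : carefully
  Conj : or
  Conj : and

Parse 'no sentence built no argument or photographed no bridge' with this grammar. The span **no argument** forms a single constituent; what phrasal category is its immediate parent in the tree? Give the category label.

VP

[S [NP [Det no] [N sentence]] [VP [VP [V built] [NP [Det no] [N argument]]] [Conj or] [VP [V photographed] [NP [Det no] [N bridge]]]]]
The span 'no argument' is the NP node built by NP → Det N.
Its mother is the VP built by VP → V NP.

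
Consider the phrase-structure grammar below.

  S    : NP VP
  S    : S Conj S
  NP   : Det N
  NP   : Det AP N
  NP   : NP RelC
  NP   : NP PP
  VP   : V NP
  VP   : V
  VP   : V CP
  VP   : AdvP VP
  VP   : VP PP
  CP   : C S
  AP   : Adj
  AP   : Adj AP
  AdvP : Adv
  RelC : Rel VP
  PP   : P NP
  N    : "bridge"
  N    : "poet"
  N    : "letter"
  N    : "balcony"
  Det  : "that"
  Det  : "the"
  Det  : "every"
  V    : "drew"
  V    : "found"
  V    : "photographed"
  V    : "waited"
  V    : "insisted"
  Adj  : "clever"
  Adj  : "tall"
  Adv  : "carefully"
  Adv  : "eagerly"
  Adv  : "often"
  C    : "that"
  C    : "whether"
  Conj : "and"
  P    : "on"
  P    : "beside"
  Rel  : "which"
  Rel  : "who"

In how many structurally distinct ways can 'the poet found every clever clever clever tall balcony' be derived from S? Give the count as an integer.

[S [NP [Det the] [N poet]] [VP [V found] [NP [Det every] [AP [Adj clever] [AP [Adj clever] [AP [Adj clever] [AP [Adj tall]]]]] [N balcony]]]]
No rule offers an alternative attachment or grouping for any span, so this is the only derivation.

1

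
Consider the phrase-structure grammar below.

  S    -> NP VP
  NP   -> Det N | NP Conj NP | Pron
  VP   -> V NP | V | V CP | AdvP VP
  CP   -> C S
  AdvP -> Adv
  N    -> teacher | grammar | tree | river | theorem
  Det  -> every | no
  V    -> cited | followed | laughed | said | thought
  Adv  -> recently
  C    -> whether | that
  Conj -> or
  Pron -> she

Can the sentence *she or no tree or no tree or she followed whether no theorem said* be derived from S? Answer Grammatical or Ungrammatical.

Grammatical

S
  NP
    NP
      Pron: she
    Conj: or
    NP
      NP
        Det: no
        N: tree
      Conj: or
      NP
        NP
          Det: no
          N: tree
        Conj: or
        NP
          Pron: she
  VP
    V: followed
    CP
      C: whether
      S
        NP
          Det: no
          N: theorem
        VP
          V: said
Every word is introduced by a lexical rule and the phrasal rules combine the resulting categories into a single S.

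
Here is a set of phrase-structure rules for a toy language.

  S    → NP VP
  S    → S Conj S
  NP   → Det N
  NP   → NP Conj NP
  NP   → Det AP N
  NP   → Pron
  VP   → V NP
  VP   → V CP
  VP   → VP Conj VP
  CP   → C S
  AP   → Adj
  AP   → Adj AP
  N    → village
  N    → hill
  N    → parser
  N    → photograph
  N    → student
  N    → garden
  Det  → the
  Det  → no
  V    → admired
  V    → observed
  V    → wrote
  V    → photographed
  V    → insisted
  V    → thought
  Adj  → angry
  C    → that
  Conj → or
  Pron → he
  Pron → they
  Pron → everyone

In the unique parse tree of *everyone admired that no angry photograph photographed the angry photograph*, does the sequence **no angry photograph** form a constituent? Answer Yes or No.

[S [NP [Pron everyone]] [VP [V admired] [CP [C that] [S [NP [Det no] [AP [Adj angry]] [N photograph]] [VP [V photographed] [NP [Det the] [AP [Adj angry]] [N photograph]]]]]]]
The words 'no angry photograph' are exhaustively dominated by a single NP node (built by NP → Det AP N), so they form a constituent.

Yes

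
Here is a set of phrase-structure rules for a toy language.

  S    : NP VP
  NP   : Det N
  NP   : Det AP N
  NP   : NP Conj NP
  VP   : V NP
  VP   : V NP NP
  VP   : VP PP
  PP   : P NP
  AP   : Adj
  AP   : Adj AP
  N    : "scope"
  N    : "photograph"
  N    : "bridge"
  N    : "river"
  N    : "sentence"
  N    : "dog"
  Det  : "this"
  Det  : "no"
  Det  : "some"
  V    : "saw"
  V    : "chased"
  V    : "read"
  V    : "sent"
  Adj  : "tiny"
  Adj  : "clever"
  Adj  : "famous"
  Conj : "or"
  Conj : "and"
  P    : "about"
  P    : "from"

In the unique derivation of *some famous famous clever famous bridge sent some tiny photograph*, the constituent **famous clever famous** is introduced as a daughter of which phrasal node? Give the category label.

AP

[S [NP [Det some] [AP [Adj famous] [AP [Adj famous] [AP [Adj clever] [AP [Adj famous]]]]] [N bridge]] [VP [V sent] [NP [Det some] [AP [Adj tiny]] [N photograph]]]]
The span 'famous clever famous' is the AP node built by AP → Adj AP.
Its mother is the AP built by AP → Adj AP.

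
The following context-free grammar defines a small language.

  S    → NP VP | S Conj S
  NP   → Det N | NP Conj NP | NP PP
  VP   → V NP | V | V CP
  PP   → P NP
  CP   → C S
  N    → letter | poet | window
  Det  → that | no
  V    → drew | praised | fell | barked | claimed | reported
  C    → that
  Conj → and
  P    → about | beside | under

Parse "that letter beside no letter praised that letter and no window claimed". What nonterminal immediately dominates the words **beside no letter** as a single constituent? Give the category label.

PP

S
  S
    NP
      NP
        Det: that
        N: letter
      PP
        P: beside
        NP
          Det: no
          N: letter
    VP
      V: praised
      NP
        Det: that
        N: letter
  Conj: and
  S
    NP
      Det: no
      N: window
    VP
      V: claimed
The span 'beside no letter' is the PP node built by PP → P NP.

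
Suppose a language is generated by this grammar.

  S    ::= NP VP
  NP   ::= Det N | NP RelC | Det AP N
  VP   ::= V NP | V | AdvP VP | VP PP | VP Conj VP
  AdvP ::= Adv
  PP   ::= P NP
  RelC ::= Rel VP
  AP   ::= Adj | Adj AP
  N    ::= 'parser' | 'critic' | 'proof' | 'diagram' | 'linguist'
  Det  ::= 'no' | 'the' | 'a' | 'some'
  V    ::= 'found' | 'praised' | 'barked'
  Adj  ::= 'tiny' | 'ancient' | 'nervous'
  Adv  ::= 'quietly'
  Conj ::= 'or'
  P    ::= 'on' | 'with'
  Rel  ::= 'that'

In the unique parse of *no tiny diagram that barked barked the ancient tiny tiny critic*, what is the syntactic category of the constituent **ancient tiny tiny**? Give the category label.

AP

[S [NP [NP [Det no] [AP [Adj tiny]] [N diagram]] [RelC [Rel that] [VP [V barked]]]] [VP [V barked] [NP [Det the] [AP [Adj ancient] [AP [Adj tiny] [AP [Adj tiny]]]] [N critic]]]]
The span 'ancient tiny tiny' is the AP node built by AP → Adj AP.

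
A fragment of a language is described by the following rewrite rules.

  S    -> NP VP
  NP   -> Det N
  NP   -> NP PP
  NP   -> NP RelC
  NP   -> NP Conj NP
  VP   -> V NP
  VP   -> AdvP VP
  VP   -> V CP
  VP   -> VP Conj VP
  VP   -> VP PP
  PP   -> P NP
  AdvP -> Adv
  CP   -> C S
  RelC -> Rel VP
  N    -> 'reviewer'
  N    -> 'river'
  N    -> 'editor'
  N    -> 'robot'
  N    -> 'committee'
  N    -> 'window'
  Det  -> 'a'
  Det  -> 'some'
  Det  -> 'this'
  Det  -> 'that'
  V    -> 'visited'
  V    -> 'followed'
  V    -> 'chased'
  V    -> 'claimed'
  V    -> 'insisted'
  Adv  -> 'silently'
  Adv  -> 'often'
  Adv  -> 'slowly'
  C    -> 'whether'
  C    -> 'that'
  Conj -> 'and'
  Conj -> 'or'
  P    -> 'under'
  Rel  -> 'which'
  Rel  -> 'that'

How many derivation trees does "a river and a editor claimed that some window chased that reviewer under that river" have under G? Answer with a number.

3

Two of the 3 distinct bracketings:
[S [NP [NP [Det a] [N river]] [Conj and] [NP [Det a] [N editor]]] [VP [V claimed] [CP [C that] [S [NP [Det some] [N window]] [VP [V chased] [NP [NP [Det that] [N reviewer]] [PP [P under] [NP [Det that] [N river]]]]]]]]]
[S [NP [NP [Det a] [N river]] [Conj and] [NP [Det a] [N editor]]] [VP [V claimed] [CP [C that] [S [NP [Det some] [N window]] [VP [VP [V chased] [NP [Det that] [N reviewer]]] [PP [P under] [NP [Det that] [N river]]]]]]]]
The difference turns on whether NP → NP PP is used at the relevant span, versus an alternative expansion of NP.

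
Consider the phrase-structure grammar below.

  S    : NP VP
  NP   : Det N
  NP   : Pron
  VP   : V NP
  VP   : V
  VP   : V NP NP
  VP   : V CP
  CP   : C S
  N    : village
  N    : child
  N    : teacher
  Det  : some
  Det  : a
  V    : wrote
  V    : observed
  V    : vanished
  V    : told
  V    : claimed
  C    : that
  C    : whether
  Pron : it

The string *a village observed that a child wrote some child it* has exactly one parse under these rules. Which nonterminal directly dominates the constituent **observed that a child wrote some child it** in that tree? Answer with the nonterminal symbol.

S

[S [NP [Det a] [N village]] [VP [V observed] [CP [C that] [S [NP [Det a] [N child]] [VP [V wrote] [NP [Det some] [N child]] [NP [Pron it]]]]]]]
The span 'observed that a child wrote some child it' is the VP node built by VP → V CP.
Its mother is the S built by S → NP VP.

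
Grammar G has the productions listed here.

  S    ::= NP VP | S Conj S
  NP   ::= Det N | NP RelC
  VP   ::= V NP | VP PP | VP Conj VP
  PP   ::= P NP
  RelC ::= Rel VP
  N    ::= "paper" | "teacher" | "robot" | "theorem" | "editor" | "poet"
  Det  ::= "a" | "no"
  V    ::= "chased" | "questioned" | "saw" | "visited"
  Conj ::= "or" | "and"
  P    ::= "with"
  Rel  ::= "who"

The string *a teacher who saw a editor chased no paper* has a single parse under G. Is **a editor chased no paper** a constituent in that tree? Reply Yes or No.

No

[S [NP [NP [Det a] [N teacher]] [RelC [Rel who] [VP [V saw] [NP [Det a] [N editor]]]]] [VP [V chased] [NP [Det no] [N paper]]]]
The smallest constituent containing 'a editor chased no paper' is the S spanning 'a teacher who saw a editor chased no paper'; no single node in the tree dominates exactly the given words.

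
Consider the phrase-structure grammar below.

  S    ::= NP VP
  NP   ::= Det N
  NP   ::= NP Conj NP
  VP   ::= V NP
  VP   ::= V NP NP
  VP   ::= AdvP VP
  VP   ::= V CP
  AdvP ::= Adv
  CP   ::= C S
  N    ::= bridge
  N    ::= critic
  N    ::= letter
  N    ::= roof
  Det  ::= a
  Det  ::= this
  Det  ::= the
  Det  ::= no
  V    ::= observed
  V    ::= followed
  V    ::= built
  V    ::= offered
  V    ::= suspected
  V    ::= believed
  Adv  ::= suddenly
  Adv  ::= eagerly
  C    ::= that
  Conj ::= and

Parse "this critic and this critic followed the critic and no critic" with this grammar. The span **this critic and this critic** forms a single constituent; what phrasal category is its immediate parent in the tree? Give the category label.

S

[S [NP [NP [Det this] [N critic]] [Conj and] [NP [Det this] [N critic]]] [VP [V followed] [NP [NP [Det the] [N critic]] [Conj and] [NP [Det no] [N critic]]]]]
The span 'this critic and this critic' is the NP node built by NP → NP Conj NP.
Its mother is the S built by S → NP VP.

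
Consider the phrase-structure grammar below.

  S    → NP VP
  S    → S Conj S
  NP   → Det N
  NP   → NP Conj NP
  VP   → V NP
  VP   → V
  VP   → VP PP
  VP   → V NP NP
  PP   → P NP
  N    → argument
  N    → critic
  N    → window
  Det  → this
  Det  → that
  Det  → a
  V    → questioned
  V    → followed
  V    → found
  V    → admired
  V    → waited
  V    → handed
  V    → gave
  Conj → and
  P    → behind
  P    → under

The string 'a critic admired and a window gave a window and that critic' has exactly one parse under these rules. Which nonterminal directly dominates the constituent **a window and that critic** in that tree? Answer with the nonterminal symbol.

VP

S
  S
    NP
      Det: a
      N: critic
    VP
      V: admired
  Conj: and
  S
    NP
      Det: a
      N: window
    VP
      V: gave
      NP
        NP
          Det: a
          N: window
        Conj: and
        NP
          Det: that
          N: critic
The span 'a window and that critic' is the NP node built by NP → NP Conj NP.
Its mother is the VP built by VP → V NP.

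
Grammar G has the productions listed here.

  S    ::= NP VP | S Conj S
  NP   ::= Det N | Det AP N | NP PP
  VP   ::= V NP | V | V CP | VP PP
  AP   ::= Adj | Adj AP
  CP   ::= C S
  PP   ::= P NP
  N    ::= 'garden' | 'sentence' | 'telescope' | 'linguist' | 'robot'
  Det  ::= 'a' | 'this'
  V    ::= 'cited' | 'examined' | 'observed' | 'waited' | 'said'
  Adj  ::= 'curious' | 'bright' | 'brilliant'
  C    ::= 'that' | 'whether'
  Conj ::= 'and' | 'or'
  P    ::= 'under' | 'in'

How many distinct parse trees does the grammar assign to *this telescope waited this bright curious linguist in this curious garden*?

2

The two bracketings:
[S [NP [Det this] [N telescope]] [VP [V waited] [NP [NP [Det this] [AP [Adj bright] [AP [Adj curious]]] [N linguist]] [PP [P in] [NP [Det this] [AP [Adj curious]] [N garden]]]]]]
[S [NP [Det this] [N telescope]] [VP [VP [V waited] [NP [Det this] [AP [Adj bright] [AP [Adj curious]]] [N linguist]]] [PP [P in] [NP [Det this] [AP [Adj curious]] [N garden]]]]]
The difference turns on whether NP → NP PP is used at the relevant span, versus an alternative expansion of NP.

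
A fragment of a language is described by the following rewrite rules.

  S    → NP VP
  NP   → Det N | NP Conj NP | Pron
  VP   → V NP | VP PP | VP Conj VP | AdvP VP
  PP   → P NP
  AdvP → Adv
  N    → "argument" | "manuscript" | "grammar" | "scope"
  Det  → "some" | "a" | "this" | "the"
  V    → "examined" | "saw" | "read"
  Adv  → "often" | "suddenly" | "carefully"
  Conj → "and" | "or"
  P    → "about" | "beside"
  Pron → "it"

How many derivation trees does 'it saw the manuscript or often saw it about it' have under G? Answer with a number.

3

Two of the 3 distinct bracketings:
[S [NP [Pron it]] [VP [VP [VP [V saw] [NP [Det the] [N manuscript]]] [Conj or] [VP [AdvP [Adv often]] [VP [V saw] [NP [Pron it]]]]] [PP [P about] [NP [Pron it]]]]]
[S [NP [Pron it]] [VP [VP [V saw] [NP [Det the] [N manuscript]]] [Conj or] [VP [VP [AdvP [Adv often]] [VP [V saw] [NP [Pron it]]]] [PP [P about] [NP [Pron it]]]]]]
The trees differ in how a recursive rule is bracketed over the same span.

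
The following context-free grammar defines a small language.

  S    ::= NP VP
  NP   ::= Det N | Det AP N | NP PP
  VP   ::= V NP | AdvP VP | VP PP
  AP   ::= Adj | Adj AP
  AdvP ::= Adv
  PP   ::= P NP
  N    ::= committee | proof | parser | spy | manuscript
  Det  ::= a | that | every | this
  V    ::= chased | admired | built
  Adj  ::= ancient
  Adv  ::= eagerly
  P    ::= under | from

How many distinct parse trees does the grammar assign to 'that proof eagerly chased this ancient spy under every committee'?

3

Two of the 3 distinct bracketings:
[S [NP [Det that] [N proof]] [VP [AdvP [Adv eagerly]] [VP [V chased] [NP [NP [Det this] [AP [Adj ancient]] [N spy]] [PP [P under] [NP [Det every] [N committee]]]]]]]
[S [NP [Det that] [N proof]] [VP [AdvP [Adv eagerly]] [VP [VP [V chased] [NP [Det this] [AP [Adj ancient]] [N spy]]] [PP [P under] [NP [Det every] [N committee]]]]]]
The difference turns on whether NP → NP PP is used at the relevant span, versus an alternative expansion of NP.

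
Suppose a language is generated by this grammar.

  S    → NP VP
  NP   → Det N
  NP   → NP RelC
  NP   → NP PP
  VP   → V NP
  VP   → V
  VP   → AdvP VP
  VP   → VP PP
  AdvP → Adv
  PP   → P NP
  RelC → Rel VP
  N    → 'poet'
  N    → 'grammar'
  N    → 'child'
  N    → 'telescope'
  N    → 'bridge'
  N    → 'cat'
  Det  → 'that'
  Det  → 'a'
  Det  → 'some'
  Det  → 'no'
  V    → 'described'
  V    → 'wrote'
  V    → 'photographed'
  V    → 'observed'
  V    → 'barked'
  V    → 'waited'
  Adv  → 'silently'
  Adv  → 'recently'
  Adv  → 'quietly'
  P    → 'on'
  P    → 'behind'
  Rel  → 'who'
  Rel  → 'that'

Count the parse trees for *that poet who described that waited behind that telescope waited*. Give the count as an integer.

2

The two bracketings:
[S [NP [NP [NP [Det that] [N poet]] [RelC [Rel who] [VP [V described]]]] [RelC [Rel that] [VP [VP [V waited]] [PP [P behind] [NP [Det that] [N telescope]]]]]] [VP [V waited]]]
[S [NP [NP [NP [NP [Det that] [N poet]] [RelC [Rel who] [VP [V described]]]] [RelC [Rel that] [VP [V waited]]]] [PP [P behind] [NP [Det that] [N telescope]]]] [VP [V waited]]]
The difference turns on whether NP → NP PP is used at the relevant span, versus an alternative expansion of NP.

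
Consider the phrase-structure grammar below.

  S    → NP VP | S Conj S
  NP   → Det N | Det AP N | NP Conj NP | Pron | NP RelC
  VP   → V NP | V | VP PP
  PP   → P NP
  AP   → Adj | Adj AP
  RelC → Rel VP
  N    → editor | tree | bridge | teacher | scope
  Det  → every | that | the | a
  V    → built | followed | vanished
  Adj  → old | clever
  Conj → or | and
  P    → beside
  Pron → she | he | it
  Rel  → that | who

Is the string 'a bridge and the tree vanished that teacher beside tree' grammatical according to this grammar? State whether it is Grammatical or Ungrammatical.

A P word can never sit immediately before an N word in any string this grammar generates, so the substring 'beside tree' rules out a derivation.

Ungrammatical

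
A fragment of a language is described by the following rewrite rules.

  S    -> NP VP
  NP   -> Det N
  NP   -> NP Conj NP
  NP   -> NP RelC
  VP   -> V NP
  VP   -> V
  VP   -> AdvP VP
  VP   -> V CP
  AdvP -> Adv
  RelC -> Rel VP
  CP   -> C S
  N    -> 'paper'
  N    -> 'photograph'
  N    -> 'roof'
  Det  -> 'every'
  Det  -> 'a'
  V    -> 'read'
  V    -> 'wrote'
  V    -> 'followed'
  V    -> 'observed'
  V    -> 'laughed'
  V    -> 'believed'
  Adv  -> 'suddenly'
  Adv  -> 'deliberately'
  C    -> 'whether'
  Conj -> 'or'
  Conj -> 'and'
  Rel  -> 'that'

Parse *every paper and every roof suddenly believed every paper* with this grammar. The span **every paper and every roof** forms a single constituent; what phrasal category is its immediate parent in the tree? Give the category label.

[S [NP [NP [Det every] [N paper]] [Conj and] [NP [Det every] [N roof]]] [VP [AdvP [Adv suddenly]] [VP [V believed] [NP [Det every] [N paper]]]]]
The span 'every paper and every roof' is the NP node built by NP → NP Conj NP.
Its mother is the S built by S → NP VP.

S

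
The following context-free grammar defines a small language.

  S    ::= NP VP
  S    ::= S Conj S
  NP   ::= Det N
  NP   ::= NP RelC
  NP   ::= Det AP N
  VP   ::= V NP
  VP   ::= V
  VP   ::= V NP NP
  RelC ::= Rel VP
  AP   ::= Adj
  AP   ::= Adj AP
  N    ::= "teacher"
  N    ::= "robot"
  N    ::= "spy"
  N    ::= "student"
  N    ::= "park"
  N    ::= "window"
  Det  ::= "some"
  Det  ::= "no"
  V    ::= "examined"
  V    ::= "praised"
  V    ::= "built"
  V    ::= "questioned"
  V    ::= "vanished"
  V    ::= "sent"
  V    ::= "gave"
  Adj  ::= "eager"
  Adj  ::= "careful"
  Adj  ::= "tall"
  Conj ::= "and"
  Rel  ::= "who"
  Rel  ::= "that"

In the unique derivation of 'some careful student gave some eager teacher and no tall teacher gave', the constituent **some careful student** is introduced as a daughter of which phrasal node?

[S [S [NP [Det some] [AP [Adj careful]] [N student]] [VP [V gave] [NP [Det some] [AP [Adj eager]] [N teacher]]]] [Conj and] [S [NP [Det no] [AP [Adj tall]] [N teacher]] [VP [V gave]]]]
The span 'some careful student' is the NP node built by NP → Det AP N.
Its mother is the S built by S → NP VP.

S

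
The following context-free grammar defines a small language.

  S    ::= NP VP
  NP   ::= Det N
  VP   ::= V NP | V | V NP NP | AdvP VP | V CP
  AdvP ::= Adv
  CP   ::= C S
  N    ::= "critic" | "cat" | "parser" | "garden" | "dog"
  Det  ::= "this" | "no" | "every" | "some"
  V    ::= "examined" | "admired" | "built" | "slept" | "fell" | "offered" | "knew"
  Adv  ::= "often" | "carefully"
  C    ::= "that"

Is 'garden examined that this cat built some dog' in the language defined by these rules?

For S → NP VP, no prefix of the string parses as an NP.

Ungrammatical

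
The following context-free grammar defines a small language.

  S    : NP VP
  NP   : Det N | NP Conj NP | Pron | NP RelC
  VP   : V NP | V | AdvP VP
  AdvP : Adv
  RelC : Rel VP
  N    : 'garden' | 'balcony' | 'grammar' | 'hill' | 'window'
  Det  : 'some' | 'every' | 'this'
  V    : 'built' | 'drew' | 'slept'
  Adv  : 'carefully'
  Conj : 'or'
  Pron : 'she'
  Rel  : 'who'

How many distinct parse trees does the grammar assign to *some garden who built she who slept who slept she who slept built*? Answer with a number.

7

Two of the 7 distinct bracketings:
[S [NP [NP [Det some] [N garden]] [RelC [Rel who] [VP [V built] [NP [NP [NP [Pron she]] [RelC [Rel who] [VP [V slept]]]] [RelC [Rel who] [VP [V slept] [NP [NP [Pron she]] [RelC [Rel who] [VP [V slept]]]]]]]]]] [VP [V built]]]
[S [NP [NP [Det some] [N garden]] [RelC [Rel who] [VP [V built] [NP [NP [NP [NP [Pron she]] [RelC [Rel who] [VP [V slept]]]] [RelC [Rel who] [VP [V slept] [NP [Pron she]]]]] [RelC [Rel who] [VP [V slept]]]]]]] [VP [V built]]]
The trees differ in how a recursive rule is bracketed over the same span.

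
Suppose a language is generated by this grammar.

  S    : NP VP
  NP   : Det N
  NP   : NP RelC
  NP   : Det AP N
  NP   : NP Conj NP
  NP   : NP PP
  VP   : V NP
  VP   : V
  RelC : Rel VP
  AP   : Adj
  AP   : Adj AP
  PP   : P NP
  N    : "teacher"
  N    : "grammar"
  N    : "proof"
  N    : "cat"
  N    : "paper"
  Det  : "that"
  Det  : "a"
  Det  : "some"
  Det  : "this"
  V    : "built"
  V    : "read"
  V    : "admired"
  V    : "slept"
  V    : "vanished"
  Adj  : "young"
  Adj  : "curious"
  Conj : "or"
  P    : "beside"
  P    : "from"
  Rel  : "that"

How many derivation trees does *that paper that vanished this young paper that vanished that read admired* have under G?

3

Two of the 3 distinct bracketings:
[S [NP [NP [Det that] [N paper]] [RelC [Rel that] [VP [V vanished] [NP [NP [NP [Det this] [AP [Adj young]] [N paper]] [RelC [Rel that] [VP [V vanished]]]] [RelC [Rel that] [VP [V read]]]]]]] [VP [V admired]]]
[S [NP [NP [NP [Det that] [N paper]] [RelC [Rel that] [VP [V vanished] [NP [NP [Det this] [AP [Adj young]] [N paper]] [RelC [Rel that] [VP [V vanished]]]]]]] [RelC [Rel that] [VP [V read]]]] [VP [V admired]]]
The trees differ in how a recursive rule is bracketed over the same span.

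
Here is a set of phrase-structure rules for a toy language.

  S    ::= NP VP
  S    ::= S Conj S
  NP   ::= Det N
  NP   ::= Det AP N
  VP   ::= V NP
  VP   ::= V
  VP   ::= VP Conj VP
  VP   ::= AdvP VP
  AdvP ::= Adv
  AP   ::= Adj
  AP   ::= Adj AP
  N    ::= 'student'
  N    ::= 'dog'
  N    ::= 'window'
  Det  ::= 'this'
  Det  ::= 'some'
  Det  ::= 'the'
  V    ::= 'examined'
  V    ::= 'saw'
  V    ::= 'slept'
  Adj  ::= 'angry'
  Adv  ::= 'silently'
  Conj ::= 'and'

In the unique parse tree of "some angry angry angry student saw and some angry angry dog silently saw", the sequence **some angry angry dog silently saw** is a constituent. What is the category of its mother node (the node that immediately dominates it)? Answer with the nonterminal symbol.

[S [S [NP [Det some] [AP [Adj angry] [AP [Adj angry] [AP [Adj angry]]]] [N student]] [VP [V saw]]] [Conj and] [S [NP [Det some] [AP [Adj angry] [AP [Adj angry]]] [N dog]] [VP [AdvP [Adv silently]] [VP [V saw]]]]]
The span 'some angry angry dog silently saw' is the S node built by S → NP VP.
Its mother is the S built by S → S Conj S.

S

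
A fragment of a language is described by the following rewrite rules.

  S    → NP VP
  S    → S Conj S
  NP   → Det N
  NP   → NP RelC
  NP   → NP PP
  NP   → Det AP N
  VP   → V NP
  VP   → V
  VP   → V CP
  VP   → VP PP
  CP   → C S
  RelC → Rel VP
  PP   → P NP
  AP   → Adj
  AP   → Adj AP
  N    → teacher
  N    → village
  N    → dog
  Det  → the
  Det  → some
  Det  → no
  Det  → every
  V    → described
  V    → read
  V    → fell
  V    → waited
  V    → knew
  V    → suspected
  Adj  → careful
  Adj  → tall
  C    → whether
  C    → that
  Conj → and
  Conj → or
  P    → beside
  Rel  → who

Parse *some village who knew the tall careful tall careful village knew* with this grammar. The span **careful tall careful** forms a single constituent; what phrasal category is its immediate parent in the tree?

AP

S
  NP
    NP
      Det: some
      N: village
    RelC
      Rel: who
      VP
        V: knew
        NP
          Det: the
          AP
            Adj: tall
            AP
              Adj: careful
              AP
                Adj: tall
                AP
                  Adj: careful
          N: village
  VP
    V: knew
The span 'careful tall careful' is the AP node built by AP → Adj AP.
Its mother is the AP built by AP → Adj AP.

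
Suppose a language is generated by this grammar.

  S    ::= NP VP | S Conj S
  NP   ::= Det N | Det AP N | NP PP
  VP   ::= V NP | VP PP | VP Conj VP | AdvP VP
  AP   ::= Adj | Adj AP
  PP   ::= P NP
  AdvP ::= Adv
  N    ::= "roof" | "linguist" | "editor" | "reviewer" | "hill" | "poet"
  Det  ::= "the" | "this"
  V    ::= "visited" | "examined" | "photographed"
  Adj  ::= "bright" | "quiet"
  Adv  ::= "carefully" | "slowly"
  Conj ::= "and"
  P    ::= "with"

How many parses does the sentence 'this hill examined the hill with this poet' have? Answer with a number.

The two bracketings:
[S [NP [Det this] [N hill]] [VP [V examined] [NP [NP [Det the] [N hill]] [PP [P with] [NP [Det this] [N poet]]]]]]
[S [NP [Det this] [N hill]] [VP [VP [V examined] [NP [Det the] [N hill]]] [PP [P with] [NP [Det this] [N poet]]]]]
The difference turns on whether NP → NP PP is used at the relevant span, versus an alternative expansion of NP.

2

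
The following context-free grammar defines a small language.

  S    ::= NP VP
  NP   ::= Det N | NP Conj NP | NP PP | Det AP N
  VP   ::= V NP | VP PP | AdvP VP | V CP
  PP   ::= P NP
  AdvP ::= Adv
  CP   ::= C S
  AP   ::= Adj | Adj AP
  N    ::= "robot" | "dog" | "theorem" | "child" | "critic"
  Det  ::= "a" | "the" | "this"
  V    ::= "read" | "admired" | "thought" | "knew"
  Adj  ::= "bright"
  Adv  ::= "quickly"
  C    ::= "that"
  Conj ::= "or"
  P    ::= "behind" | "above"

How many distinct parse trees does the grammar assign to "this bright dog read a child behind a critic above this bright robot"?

5

Two of the 5 distinct bracketings:
[S [NP [Det this] [AP [Adj bright]] [N dog]] [VP [V read] [NP [NP [Det a] [N child]] [PP [P behind] [NP [NP [Det a] [N critic]] [PP [P above] [NP [Det this] [AP [Adj bright]] [N robot]]]]]]]]
[S [NP [Det this] [AP [Adj bright]] [N dog]] [VP [V read] [NP [NP [NP [Det a] [N child]] [PP [P behind] [NP [Det a] [N critic]]]] [PP [P above] [NP [Det this] [AP [Adj bright]] [N robot]]]]]]
The trees differ in how a recursive rule is bracketed over the same span.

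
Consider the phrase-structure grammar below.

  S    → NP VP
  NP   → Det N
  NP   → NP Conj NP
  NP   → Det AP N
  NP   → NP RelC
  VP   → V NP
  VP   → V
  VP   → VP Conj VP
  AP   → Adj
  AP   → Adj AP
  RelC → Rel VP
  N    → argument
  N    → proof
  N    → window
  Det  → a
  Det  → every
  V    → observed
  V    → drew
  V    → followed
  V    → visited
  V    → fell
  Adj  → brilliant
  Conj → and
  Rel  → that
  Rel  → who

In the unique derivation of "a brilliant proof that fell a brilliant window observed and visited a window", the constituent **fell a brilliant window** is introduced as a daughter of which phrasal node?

RelC

S
  NP
    NP
      Det: a
      AP
        Adj: brilliant
      N: proof
    RelC
      Rel: that
      VP
        V: fell
        NP
          Det: a
          AP
            Adj: brilliant
          N: window
  VP
    VP
      V: observed
    Conj: and
    VP
      V: visited
      NP
        Det: a
        N: window
The span 'fell a brilliant window' is the VP node built by VP → V NP.
Its mother is the RelC built by RelC → Rel VP.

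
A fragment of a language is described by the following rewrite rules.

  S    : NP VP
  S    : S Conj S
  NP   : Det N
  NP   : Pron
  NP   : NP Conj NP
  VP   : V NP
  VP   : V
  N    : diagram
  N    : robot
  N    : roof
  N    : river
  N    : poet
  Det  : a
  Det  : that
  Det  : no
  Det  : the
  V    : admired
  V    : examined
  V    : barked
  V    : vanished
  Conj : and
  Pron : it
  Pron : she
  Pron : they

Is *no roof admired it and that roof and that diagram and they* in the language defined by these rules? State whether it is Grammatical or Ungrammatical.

Grammatical

[S [NP [Det no] [N roof]] [VP [V admired] [NP [NP [Pron it]] [Conj and] [NP [NP [Det that] [N roof]] [Conj and] [NP [NP [Det that] [N diagram]] [Conj and] [NP [Pron they]]]]]]]
Every word is introduced by a lexical rule and the phrasal rules combine the resulting categories into a single S.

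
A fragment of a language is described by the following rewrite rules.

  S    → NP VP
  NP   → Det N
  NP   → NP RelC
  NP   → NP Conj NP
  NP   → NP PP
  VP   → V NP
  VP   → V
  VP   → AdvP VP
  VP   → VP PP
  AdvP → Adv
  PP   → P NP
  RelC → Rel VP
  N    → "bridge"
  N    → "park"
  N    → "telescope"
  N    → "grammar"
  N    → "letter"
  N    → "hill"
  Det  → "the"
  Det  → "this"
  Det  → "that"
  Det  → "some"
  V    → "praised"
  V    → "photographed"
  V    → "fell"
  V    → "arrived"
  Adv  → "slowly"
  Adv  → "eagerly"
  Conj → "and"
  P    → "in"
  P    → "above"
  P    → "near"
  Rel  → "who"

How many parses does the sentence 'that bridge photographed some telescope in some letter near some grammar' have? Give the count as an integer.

Two of the 5 distinct bracketings:
[S [NP [Det that] [N bridge]] [VP [V photographed] [NP [NP [Det some] [N telescope]] [PP [P in] [NP [NP [Det some] [N letter]] [PP [P near] [NP [Det some] [N grammar]]]]]]]]
[S [NP [Det that] [N bridge]] [VP [V photographed] [NP [NP [NP [Det some] [N telescope]] [PP [P in] [NP [Det some] [N letter]]]] [PP [P near] [NP [Det some] [N grammar]]]]]]
The trees differ in how a recursive rule is bracketed over the same span.

5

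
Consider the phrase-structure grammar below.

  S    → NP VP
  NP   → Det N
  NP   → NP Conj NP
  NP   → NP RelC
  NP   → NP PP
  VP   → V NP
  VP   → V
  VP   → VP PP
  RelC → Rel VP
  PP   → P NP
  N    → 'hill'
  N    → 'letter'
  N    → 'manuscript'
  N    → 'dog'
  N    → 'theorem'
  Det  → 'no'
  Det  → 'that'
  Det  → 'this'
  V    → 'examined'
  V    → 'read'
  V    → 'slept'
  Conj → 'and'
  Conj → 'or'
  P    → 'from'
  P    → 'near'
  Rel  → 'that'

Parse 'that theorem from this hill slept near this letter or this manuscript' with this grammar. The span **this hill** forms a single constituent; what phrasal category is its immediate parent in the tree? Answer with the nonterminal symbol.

PP

S
  NP
    NP
      Det: that
      N: theorem
    PP
      P: from
      NP
        Det: this
        N: hill
  VP
    VP
      V: slept
    PP
      P: near
      NP
        NP
          Det: this
          N: letter
        Conj: or
        NP
          Det: this
          N: manuscript
The span 'this hill' is the NP node built by NP → Det N.
Its mother is the PP built by PP → P NP.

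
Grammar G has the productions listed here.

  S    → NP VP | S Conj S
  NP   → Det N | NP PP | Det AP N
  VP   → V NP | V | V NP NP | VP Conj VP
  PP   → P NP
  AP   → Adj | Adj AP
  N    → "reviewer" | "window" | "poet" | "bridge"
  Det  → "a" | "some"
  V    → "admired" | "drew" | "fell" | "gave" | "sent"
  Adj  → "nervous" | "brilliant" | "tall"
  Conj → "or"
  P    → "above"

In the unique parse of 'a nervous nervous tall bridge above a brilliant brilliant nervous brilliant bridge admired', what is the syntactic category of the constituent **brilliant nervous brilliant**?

AP

S
  NP
    NP
      Det: a
      AP
        Adj: nervous
        AP
          Adj: nervous
          AP
            Adj: tall
      N: bridge
    PP
      P: above
      NP
        Det: a
        AP
          Adj: brilliant
          AP
            Adj: brilliant
            AP
              Adj: nervous
              AP
                Adj: brilliant
        N: bridge
  VP
    V: admired
The span 'brilliant nervous brilliant' is the AP node built by AP → Adj AP.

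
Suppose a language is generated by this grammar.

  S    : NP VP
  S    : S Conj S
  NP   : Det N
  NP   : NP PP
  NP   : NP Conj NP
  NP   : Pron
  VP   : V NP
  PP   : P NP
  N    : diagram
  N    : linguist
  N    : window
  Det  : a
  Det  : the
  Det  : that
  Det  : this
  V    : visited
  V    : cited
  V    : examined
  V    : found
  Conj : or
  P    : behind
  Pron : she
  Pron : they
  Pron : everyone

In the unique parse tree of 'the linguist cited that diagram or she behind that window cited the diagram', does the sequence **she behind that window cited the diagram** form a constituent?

[S [S [NP [Det the] [N linguist]] [VP [V cited] [NP [Det that] [N diagram]]]] [Conj or] [S [NP [NP [Pron she]] [PP [P behind] [NP [Det that] [N window]]]] [VP [V cited] [NP [Det the] [N diagram]]]]]
The words 'she behind that window cited the diagram' are exhaustively dominated by a single S node (built by S → NP VP), so they form a constituent.

Yes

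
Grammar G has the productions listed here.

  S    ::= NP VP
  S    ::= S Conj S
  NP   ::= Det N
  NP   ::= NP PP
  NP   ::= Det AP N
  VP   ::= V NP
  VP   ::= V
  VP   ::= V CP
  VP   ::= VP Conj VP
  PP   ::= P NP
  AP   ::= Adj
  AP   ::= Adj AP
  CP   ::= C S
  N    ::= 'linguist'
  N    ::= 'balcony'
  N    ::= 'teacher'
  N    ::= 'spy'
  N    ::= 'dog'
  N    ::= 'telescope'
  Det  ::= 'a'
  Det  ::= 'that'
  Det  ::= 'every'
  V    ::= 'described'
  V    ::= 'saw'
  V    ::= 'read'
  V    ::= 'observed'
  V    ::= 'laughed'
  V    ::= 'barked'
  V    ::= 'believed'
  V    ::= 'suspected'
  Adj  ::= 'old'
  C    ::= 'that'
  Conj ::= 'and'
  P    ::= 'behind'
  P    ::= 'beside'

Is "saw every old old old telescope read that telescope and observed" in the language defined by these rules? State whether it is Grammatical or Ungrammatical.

For S → NP VP, no prefix of the string parses as an NP. The alternative S rule S → S Conj S likewise has no satisfying split.

Ungrammatical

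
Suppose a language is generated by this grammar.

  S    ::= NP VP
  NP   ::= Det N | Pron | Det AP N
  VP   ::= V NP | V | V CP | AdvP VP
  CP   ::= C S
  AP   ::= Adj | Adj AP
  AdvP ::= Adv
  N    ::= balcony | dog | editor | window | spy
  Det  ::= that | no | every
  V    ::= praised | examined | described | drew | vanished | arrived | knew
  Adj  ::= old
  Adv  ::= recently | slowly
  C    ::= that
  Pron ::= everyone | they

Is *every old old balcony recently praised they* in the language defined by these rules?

S
  NP
    Det: every
    AP
      Adj: old
      AP
        Adj: old
    N: balcony
  VP
    AdvP
      Adv: recently
    VP
      V: praised
      NP
        Pron: they
Every word is introduced by a lexical rule and the phrasal rules combine the resulting categories into a single S.

Grammatical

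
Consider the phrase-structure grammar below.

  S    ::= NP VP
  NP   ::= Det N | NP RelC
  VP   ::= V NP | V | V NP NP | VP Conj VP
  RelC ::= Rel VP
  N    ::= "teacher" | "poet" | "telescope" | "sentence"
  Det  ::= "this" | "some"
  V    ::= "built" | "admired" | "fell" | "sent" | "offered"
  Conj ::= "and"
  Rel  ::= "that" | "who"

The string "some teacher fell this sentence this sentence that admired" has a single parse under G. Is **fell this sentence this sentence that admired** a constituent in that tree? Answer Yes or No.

Yes

[S [NP [Det some] [N teacher]] [VP [V fell] [NP [Det this] [N sentence]] [NP [NP [Det this] [N sentence]] [RelC [Rel that] [VP [V admired]]]]]]
The words 'fell this sentence this sentence that admired' are exhaustively dominated by a single VP node (built by VP → V NP NP), so they form a constituent.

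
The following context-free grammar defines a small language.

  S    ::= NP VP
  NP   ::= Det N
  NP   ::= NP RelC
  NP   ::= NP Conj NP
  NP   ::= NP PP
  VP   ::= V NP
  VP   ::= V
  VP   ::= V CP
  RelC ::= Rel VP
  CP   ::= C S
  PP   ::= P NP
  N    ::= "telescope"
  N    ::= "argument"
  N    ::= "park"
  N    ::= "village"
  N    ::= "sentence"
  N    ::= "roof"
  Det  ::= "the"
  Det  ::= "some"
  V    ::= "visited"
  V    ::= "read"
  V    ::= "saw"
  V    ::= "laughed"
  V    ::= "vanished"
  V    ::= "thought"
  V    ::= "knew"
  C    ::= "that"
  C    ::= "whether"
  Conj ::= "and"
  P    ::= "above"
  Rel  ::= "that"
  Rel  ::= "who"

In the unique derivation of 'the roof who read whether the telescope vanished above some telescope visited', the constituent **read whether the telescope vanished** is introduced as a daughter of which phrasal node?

S
  NP
    NP
      NP
        Det: the
        N: roof
      RelC
        Rel: who
        VP
          V: read
          CP
            C: whether
            S
              NP
                Det: the
                N: telescope
              VP
                V: vanished
    PP
      P: above
      NP
        Det: some
        N: telescope
  VP
    V: visited
The span 'read whether the telescope vanished' is the VP node built by VP → V CP.
Its mother is the RelC built by RelC → Rel VP.

RelC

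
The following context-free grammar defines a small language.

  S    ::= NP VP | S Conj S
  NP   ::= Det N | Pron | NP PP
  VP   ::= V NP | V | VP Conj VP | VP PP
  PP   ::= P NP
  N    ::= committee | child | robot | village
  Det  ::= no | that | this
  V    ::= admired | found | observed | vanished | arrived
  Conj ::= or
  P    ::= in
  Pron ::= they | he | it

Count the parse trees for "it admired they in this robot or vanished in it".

Two of the 4 distinct bracketings:
[S [NP [Pron it]] [VP [VP [V admired] [NP [NP [Pron they]] [PP [P in] [NP [Det this] [N robot]]]]] [Conj or] [VP [VP [V vanished]] [PP [P in] [NP [Pron it]]]]]]
[S [NP [Pron it]] [VP [VP [VP [V admired] [NP [Pron they]]] [PP [P in] [NP [Det this] [N robot]]]] [Conj or] [VP [VP [V vanished]] [PP [P in] [NP [Pron it]]]]]]
The difference turns on whether NP → NP PP is used at the relevant span, versus an alternative expansion of NP.

4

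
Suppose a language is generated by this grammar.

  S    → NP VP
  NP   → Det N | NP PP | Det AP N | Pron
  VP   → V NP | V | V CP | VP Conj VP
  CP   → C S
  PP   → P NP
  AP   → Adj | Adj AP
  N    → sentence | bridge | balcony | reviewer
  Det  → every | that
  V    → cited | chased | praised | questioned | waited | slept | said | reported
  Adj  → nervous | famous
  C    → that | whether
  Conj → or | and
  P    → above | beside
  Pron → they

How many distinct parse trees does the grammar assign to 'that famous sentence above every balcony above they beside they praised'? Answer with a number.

Two of the 5 distinct bracketings:
[S [NP [NP [Det that] [AP [Adj famous]] [N sentence]] [PP [P above] [NP [NP [Det every] [N balcony]] [PP [P above] [NP [NP [Pron they]] [PP [P beside] [NP [Pron they]]]]]]]] [VP [V praised]]]
[S [NP [NP [Det that] [AP [Adj famous]] [N sentence]] [PP [P above] [NP [NP [NP [Det every] [N balcony]] [PP [P above] [NP [Pron they]]]] [PP [P beside] [NP [Pron they]]]]]] [VP [V praised]]]
The trees differ in how a recursive rule is bracketed over the same span.

5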